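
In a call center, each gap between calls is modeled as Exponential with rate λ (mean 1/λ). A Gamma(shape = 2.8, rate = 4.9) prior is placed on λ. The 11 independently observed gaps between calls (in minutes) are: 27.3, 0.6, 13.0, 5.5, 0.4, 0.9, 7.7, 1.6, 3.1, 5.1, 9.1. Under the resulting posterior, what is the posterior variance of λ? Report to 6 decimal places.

With a Gamma(shape α, rate β) prior on the exponential rate λ, the posterior after n observations with total T = Σxᵢ is Gamma(α+n, β+T).
Sum of observations T = 74.3 minutes; n = 11.
Posterior: Gamma(2.8+11, 4.9+74.3) = Gamma(13.8, 79.2).
Var = α/β² = 0.002200.

0.002200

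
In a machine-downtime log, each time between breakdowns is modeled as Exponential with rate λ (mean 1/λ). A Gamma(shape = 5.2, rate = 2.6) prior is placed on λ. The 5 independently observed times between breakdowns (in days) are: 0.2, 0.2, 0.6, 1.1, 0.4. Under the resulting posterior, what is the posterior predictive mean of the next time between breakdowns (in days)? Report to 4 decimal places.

0.5543

With a Gamma(shape α, rate β) prior on the exponential rate λ, the posterior after n observations with total T = Σxᵢ is Gamma(α+n, β+T).
Sum of observations T = 2.5 days; n = 5.
Posterior: Gamma(5.2+5, 2.6+2.5) = Gamma(10.2, 5.1).
The predictive distribution for the next observation is Lomax; its mean is β/(α−1) = 5.1/9.2 = 0.5543.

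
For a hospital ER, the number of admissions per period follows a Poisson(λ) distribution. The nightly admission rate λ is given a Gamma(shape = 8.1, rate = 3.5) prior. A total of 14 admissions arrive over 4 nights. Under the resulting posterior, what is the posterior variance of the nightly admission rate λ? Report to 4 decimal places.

0.3929

With a Gamma(shape α, rate β) prior, the Poisson likelihood is conjugate: the posterior is Gamma(α + ΣXᵢ, β + n).
Posterior: Gamma(α+S, β+n) = Gamma(8.1+14, 3.5+4) = Gamma(22.1, 7.5).
Var = α/β² = 22.1/7.5² = 0.3929.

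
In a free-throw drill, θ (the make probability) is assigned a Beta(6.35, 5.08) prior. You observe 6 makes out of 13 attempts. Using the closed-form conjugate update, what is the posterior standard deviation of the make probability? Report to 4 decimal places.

The Beta prior is conjugate to a Binomial/Bernoulli likelihood; the update adds successes to α and failures to β.
Posterior: Beta(α+k, β+n−k) = Beta(6.35+6, 5.08+7) = Beta(12.35, 12.08).
Var = αβ/((α+β)²(α+β+1)) = 12.35·12.08/(24.43²·25.43) = 0.00982971; SD = √0.00982971 = 0.0991.

0.0991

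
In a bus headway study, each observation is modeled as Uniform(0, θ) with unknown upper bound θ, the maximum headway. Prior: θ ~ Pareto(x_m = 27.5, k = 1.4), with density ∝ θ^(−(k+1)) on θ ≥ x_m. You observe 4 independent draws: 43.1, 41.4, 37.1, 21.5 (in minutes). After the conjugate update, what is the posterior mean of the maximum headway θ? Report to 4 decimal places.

A Pareto(scale x_m, shape k) prior on the upper bound θ of Uniform(0, θ) is conjugate: posterior is Pareto(max(x_m, max xᵢ), k + n).
Sample maximum = 43.1; prior scale x_m = 27.5 → posterior scale = max = 43.1.
Posterior shape = 1.4 + 4 = 5.4.
E[θ|data] = k·x_m/(k−1) = 5.4·43.1/4.4 = 52.8955.

52.8955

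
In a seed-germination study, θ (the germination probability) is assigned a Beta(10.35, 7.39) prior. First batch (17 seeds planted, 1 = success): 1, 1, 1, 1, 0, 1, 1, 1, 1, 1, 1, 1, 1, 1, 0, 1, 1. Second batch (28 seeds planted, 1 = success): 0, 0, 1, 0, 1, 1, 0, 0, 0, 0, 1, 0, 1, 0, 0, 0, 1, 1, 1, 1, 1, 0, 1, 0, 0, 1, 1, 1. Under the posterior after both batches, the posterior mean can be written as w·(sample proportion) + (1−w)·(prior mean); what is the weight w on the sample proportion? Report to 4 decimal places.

0.7172

The Beta prior is conjugate to a Binomial/Bernoulli likelihood; the update adds successes to α and failures to β.
Total number of seeds planted: n = 17 + 28 = 45.
Posterior mean = (α₀+k)/(α₀+β₀+n) = [n/(α₀+β₀+n)]·(k/n) + [(α₀+β₀)/(α₀+β₀+n)]·α₀/(α₀+β₀), so only n and the prior enter the weight.
The weight on the data is w = n/(α₀+β₀+n) = 45/(10.35+7.39+45) = 45/62.74 = 0.7172.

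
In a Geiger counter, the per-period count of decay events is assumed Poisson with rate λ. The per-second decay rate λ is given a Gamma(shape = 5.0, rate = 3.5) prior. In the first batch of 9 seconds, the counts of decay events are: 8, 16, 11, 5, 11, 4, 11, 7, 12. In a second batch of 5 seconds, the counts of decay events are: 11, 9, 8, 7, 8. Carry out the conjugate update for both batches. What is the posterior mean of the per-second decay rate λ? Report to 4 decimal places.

7.6000

With a Gamma(shape α, rate β) prior, the Poisson likelihood is conjugate: the posterior is Gamma(α + ΣXᵢ, β + n).
Batch 1: sum of counts S = 85 over n = 9 seconds.
After batch 1: Gamma(α+S, β+n) = Gamma(5.0+85, 3.5+9) = Gamma(90.0, 12.5).
Batch 2: sum of counts S = 43 over n = 5 seconds.
After batch 2: Gamma(α+S, β+n) = Gamma(90.0+43, 12.5+5) = Gamma(133.0, 17.5).
Posterior mean = α/β = 133.0/17.5 = 7.6000.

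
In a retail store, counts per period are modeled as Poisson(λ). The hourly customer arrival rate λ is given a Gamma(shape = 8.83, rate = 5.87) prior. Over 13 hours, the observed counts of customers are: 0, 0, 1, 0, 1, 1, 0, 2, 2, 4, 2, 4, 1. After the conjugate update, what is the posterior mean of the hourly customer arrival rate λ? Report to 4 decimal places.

With a Gamma(shape α, rate β) prior, the Poisson likelihood is conjugate: the posterior is Gamma(α + ΣXᵢ, β + n).
Sum of counts S = 18 over n = 13 hours.
Posterior: Gamma(α+S, β+n) = Gamma(8.83+18, 5.87+13) = Gamma(26.83, 18.87).
Posterior mean = α/β = 26.83/18.87 = 1.4218.

1.4218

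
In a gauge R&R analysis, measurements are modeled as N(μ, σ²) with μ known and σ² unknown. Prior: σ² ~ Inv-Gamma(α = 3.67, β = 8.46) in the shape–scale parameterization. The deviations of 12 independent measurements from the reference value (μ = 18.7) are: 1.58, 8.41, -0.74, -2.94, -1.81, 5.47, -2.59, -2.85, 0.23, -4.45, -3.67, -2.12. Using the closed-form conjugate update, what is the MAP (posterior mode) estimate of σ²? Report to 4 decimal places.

With known mean μ and an Inverse-Gamma(α, β) prior on σ², the Normal likelihood is conjugate: posterior is Inv-Gamma(α + n/2, β + Σ(xᵢ−μ)²/2).
Σ(xᵢ−μ)² = (1.58)² + (8.41)² + (-0.74)² + (-2.94)² + (-1.81)² + (5.47)² + (-2.59)² + (-2.85)² + (0.23)² + (-4.45)² + (-3.67)² + (-2.12)² = 168.2620.
Posterior: Inv-Gamma(3.67 + 12/2, 8.46 + 168.2620/2) = Inv-Gamma(9.67, 92.59100).
Mode = β/(α+1) = 92.59100/10.67 = 8.6777.

8.6777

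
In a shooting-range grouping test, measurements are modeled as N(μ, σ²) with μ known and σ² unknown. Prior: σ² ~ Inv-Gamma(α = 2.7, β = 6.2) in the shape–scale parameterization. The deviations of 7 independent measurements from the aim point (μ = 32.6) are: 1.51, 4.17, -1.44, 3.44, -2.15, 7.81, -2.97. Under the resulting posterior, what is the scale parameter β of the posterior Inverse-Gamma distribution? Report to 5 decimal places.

60.20785

With known mean μ and an Inverse-Gamma(α, β) prior on σ², the Normal likelihood is conjugate: posterior is Inv-Gamma(α + n/2, β + Σ(xᵢ−μ)²/2).
Σ(xᵢ−μ)² = (1.51)² + (4.17)² + (-1.44)² + (3.44)² + (-2.15)² + (7.81)² + (-2.97)² = 108.0157.
Posterior: Inv-Gamma(2.7 + 7/2, 6.2 + 108.0157/2) = Inv-Gamma(6.20, 60.20785).
Posterior β = 60.20785.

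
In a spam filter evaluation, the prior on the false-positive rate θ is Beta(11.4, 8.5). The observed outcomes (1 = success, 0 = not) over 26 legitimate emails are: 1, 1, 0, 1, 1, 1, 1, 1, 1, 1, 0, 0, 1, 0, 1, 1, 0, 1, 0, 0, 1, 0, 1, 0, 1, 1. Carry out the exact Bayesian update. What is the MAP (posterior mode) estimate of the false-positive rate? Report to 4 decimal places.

The Beta prior is conjugate to a Binomial/Bernoulli likelihood; the update adds successes to α and failures to β.
Posterior: Beta(α+k, β+n−k) = Beta(11.4+17, 8.5+9) = Beta(28.4, 17.5).
Mode of Beta(a,b) for a,b>1 is (a−1)/(a+b−2) = 27.4/43.9 = 0.6241.

0.6241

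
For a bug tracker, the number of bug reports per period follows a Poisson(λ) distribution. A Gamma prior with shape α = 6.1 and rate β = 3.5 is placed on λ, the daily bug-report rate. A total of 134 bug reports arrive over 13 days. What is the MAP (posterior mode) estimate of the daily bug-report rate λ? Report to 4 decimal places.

With a Gamma(shape α, rate β) prior, the Poisson likelihood is conjugate: the posterior is Gamma(α + ΣXᵢ, β + n).
Posterior: Gamma(α+S, β+n) = Gamma(6.1+134, 3.5+13) = Gamma(140.1, 16.5).
Mode of Gamma(α,β) for α≥1 is (α−1)/β = 139.1/16.5 = 8.4303.

8.4303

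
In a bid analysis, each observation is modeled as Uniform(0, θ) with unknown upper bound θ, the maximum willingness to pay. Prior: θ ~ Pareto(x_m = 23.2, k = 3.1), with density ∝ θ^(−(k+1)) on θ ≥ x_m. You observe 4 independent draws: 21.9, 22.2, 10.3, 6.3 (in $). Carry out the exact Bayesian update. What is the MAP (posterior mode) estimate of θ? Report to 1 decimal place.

23.2

A Pareto(scale x_m, shape k) prior on the upper bound θ of Uniform(0, θ) is conjugate: posterior is Pareto(max(x_m, max xᵢ), k + n).
Sample maximum = 22.2; prior scale x_m = 23.2 → posterior scale = max = 23.2.
Posterior shape = 3.1 + 4 = 7.1.
The Pareto density is decreasing on [x_m, ∞), so the mode is x_m = 23.2.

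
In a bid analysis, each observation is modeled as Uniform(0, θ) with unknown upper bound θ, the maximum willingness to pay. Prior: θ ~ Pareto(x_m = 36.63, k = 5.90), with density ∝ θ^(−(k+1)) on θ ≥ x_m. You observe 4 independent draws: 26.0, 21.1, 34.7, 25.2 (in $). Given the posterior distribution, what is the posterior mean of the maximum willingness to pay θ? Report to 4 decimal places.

A Pareto(scale x_m, shape k) prior on the upper bound θ of Uniform(0, θ) is conjugate: posterior is Pareto(max(x_m, max xᵢ), k + n).
Sample maximum = 34.7; prior scale x_m = 36.63 → posterior scale = max = 36.63.
Posterior shape = 5.90 + 4 = 9.90.
E[θ|data] = k·x_m/(k−1) = 9.90·36.63/8.90 = 40.7457.

40.7457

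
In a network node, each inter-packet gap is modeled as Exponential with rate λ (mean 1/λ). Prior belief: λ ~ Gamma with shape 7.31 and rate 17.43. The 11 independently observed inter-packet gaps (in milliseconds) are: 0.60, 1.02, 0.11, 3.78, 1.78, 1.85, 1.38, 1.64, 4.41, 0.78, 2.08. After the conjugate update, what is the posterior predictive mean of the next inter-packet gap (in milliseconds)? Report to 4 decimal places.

With a Gamma(shape α, rate β) prior on the exponential rate λ, the posterior after n observations with total T = Σxᵢ is Gamma(α+n, β+T).
Sum of observations T = 19.43 milliseconds; n = 11.
Posterior: Gamma(7.31+11, 17.43+19.43) = Gamma(18.31, 36.86).
The predictive distribution for the next observation is Lomax; its mean is β/(α−1) = 36.86/17.31 = 2.1294.

2.1294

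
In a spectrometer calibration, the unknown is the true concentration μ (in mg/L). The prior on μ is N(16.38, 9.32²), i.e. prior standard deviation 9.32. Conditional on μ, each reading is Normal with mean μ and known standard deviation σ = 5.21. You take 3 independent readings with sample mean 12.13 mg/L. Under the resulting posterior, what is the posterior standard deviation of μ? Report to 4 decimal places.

2.8626

For Normal data with known variance σ², a Normal(μ₀, σ₀²) prior on μ is conjugate. Posterior precision = 1/σ₀² + n/σ²; posterior mean is the precision-weighted average of μ₀ and x̄.
σ₀² = 9.32² = 86.8624, σ² = 5.21² = 27.1441; σ² + n·σ₀² = 27.1441 + 3·86.8624 = 287.7313.
Posterior precision = 1/σ₀² + n/σ² = 1/86.8624 + 3/27.1441 = (σ² + n·σ₀²)/(σ₀²σ²) = 287.7313/(86.8624·27.1441); posterior variance σₙ² = σ₀²σ²/(σ² + n·σ₀²) = 86.8624·27.1441/287.7313 = 8.194457.
Posterior SD = √σₙ² = √(86.8624·27.1441/287.7313) = 2.8626.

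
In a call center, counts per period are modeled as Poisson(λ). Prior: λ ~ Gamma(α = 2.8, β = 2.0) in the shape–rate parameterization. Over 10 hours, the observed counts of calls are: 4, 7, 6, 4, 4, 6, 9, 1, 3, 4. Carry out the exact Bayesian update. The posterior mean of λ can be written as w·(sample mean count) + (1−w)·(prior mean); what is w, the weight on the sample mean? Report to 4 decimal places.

With a Gamma(shape α, rate β) prior, the Poisson likelihood is conjugate: the posterior is Gamma(α + ΣXᵢ, β + n).
Posterior mean = (α₀+S)/(β₀+n) = [n/(β₀+n)]·(S/n) + [β₀/(β₀+n)]·(α₀/β₀), so only n and β₀ enter the weight.
Weight on data w = n/(β₀+n) = 10/(2.0+10) = 10/12.0 = 0.8333.

0.8333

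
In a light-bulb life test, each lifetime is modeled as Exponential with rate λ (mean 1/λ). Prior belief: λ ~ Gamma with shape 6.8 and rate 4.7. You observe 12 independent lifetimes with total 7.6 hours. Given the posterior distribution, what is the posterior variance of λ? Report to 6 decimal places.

0.124265

With a Gamma(shape α, rate β) prior on the exponential rate λ, the posterior after n observations with total T = Σxᵢ is Gamma(α+n, β+T).
Posterior: Gamma(6.8+12, 4.7+7.6) = Gamma(18.8, 12.3).
Var = α/β² = 0.124265.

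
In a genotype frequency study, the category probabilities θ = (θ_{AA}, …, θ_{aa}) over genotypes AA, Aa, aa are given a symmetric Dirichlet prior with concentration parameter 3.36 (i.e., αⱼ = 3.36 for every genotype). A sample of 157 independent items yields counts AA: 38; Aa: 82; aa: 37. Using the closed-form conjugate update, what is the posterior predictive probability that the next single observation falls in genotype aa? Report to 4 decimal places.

0.2416

The Dirichlet prior is conjugate to the Multinomial likelihood: each posterior αⱼ = prior αⱼ + observed count nⱼ.
Posterior concentration: (41.36, 85.36, 40.36), total = 167.08.
P(next = aa | data) = α_{aa}/Σα = 0.2416.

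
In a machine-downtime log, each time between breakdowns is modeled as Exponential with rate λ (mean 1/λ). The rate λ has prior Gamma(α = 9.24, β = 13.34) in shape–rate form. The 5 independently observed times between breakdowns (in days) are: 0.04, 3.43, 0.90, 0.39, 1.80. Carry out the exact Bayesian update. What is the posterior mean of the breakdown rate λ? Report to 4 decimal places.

0.7156

With a Gamma(shape α, rate β) prior on the exponential rate λ, the posterior after n observations with total T = Σxᵢ is Gamma(α+n, β+T).
Sum of observations T = 6.56 days; n = 5.
Posterior: Gamma(9.24+5, 13.34+6.56) = Gamma(14.24, 19.90).
Posterior mean of λ = α/β = 14.24/19.90 = 0.7156.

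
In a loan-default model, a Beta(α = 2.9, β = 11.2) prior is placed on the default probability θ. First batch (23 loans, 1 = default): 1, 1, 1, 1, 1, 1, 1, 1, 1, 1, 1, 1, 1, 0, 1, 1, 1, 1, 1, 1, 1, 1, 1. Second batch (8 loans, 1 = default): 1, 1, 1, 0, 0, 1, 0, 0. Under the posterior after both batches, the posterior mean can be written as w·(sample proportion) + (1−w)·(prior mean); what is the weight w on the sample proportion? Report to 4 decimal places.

0.6874

The Beta prior is conjugate to a Binomial/Bernoulli likelihood; the update adds successes to α and failures to β.
Total number of loans: n = 23 + 8 = 31.
Posterior mean = (α₀+k)/(α₀+β₀+n) = [n/(α₀+β₀+n)]·(k/n) + [(α₀+β₀)/(α₀+β₀+n)]·α₀/(α₀+β₀), so only n and the prior enter the weight.
The weight on the data is w = n/(α₀+β₀+n) = 31/(2.9+11.2+31) = 31/45.1 = 0.6874.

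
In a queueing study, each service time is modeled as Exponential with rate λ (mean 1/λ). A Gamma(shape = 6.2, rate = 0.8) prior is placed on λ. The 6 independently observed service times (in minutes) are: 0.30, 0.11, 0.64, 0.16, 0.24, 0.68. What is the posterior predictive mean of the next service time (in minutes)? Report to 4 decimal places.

With a Gamma(shape α, rate β) prior on the exponential rate λ, the posterior after n observations with total T = Σxᵢ is Gamma(α+n, β+T).
Sum of observations T = 2.13 minutes; n = 6.
Posterior: Gamma(6.2+6, 0.8+2.13) = Gamma(12.2, 2.93).
The predictive distribution for the next observation is Lomax; its mean is β/(α−1) = 2.93/11.2 = 0.2616.

0.2616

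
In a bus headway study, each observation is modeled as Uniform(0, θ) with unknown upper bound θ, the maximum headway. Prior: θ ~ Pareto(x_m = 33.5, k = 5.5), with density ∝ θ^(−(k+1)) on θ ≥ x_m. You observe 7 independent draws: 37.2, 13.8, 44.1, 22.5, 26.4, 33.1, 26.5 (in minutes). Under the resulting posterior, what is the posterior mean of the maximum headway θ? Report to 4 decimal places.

47.9348

A Pareto(scale x_m, shape k) prior on the upper bound θ of Uniform(0, θ) is conjugate: posterior is Pareto(max(x_m, max xᵢ), k + n).
Sample maximum = 44.1; prior scale x_m = 33.5 → posterior scale = max = 44.1.
Posterior shape = 5.5 + 7 = 12.5.
E[θ|data] = k·x_m/(k−1) = 12.5·44.1/11.5 = 47.9348.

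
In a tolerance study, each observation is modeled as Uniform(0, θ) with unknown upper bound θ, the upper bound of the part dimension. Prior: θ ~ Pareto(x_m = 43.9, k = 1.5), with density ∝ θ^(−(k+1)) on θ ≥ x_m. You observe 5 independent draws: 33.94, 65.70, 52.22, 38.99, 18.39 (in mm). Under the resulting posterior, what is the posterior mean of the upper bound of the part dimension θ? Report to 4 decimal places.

77.6455

A Pareto(scale x_m, shape k) prior on the upper bound θ of Uniform(0, θ) is conjugate: posterior is Pareto(max(x_m, max xᵢ), k + n).
Sample maximum = 65.70; prior scale x_m = 43.9 → posterior scale = max = 65.70.
Posterior shape = 1.5 + 5 = 6.5.
E[θ|data] = k·x_m/(k−1) = 6.5·65.70/5.5 = 77.6455.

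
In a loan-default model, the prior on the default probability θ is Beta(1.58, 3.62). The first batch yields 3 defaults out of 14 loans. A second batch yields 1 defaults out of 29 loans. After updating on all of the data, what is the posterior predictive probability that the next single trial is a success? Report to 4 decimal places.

0.1158

The Beta prior is conjugate to a Binomial/Bernoulli likelihood; the update adds successes to α and failures to β.
After batch 1: Beta(1.58+3, 3.62+11) = Beta(4.58, 14.62).
After batch 2: Beta(4.58+1, 14.62+28) = Beta(5.58, 42.62).
For a single future Bernoulli trial, P(success | data) = α/(α+β) = 0.1158.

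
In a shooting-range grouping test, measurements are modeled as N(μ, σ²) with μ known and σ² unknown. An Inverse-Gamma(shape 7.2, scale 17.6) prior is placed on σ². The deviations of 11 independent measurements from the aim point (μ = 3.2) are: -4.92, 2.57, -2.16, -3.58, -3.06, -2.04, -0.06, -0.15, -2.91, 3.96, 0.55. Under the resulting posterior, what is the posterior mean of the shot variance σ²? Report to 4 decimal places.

With known mean μ and an Inverse-Gamma(α, β) prior on σ², the Normal likelihood is conjugate: posterior is Inv-Gamma(α + n/2, β + Σ(xᵢ−μ)²/2).
Σ(xᵢ−μ)² = (-4.92)² + (2.57)² + (-2.16)² + (-3.58)² + (-3.06)² + (-2.04)² + (-0.06)² + (-0.15)² + (-2.91)² + (3.96)² + (0.55)² = 86.2968.
Posterior: Inv-Gamma(7.2 + 11/2, 17.6 + 86.2968/2) = Inv-Gamma(12.70, 60.74840).
E[σ²|data] = β/(α−1) = 60.74840/11.70 = 5.1922.

5.1922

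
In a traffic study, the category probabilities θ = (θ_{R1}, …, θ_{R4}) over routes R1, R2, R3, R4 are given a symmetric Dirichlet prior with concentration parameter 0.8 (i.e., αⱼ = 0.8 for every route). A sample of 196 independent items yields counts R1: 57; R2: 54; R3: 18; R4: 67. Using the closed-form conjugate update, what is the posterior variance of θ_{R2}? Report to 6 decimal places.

0.000996

The Dirichlet prior is conjugate to the Multinomial likelihood: each posterior αⱼ = prior αⱼ + observed count nⱼ.
Posterior concentration: (57.8, 54.8, 18.8, 67.8), total = 199.2.
Var[θ_j] = α_j(Σα−α_j)/((Σα)²(Σα+1)) = 54.8·144.4/(199.2²·200.2) = 0.000996.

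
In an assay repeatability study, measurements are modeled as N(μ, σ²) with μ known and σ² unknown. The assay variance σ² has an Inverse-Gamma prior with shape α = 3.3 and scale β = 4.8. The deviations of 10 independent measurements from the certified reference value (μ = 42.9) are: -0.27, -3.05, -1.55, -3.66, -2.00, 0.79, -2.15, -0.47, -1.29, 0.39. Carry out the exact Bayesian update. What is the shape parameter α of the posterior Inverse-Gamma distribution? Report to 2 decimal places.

With known mean μ and an Inverse-Gamma(α, β) prior on σ², the Normal likelihood is conjugate: posterior is Inv-Gamma(α + n/2, β + Σ(xᵢ−μ)²/2).
Σ(xᵢ−μ)² = (-0.27)² + (-3.05)² + (-1.55)² + (-3.66)² + (-2.00)² + (0.79)² + (-2.15)² + (-0.47)² + (-1.29)² + (0.39)² = 36.4572.
Posterior: Inv-Gamma(3.3 + 10/2, 4.8 + 36.4572/2) = Inv-Gamma(8.30, 23.02860).
Posterior α = 8.30.

8.30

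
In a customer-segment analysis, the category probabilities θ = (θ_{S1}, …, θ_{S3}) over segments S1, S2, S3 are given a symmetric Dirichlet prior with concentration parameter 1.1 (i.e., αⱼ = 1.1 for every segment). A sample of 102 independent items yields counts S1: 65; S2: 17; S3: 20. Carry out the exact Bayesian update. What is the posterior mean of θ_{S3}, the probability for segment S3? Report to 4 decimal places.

The Dirichlet prior is conjugate to the Multinomial likelihood: each posterior αⱼ = prior αⱼ + observed count nⱼ.
Posterior concentration: (66.1, 18.1, 21.1), total = 105.3.
E[θ_{S3}|data] = α_{S3}/Σα = 21.1/105.3 = 0.2004.

0.2004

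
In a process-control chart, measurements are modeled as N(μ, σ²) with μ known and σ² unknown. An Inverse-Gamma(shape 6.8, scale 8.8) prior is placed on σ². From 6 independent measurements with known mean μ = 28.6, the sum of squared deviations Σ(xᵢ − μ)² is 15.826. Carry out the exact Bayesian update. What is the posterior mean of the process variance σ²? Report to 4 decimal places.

With known mean μ and an Inverse-Gamma(α, β) prior on σ², the Normal likelihood is conjugate: posterior is Inv-Gamma(α + n/2, β + Σ(xᵢ−μ)²/2).
Posterior: Inv-Gamma(6.8 + 6/2, 8.8 + 15.826/2) = Inv-Gamma(9.80, 16.7130).
E[σ²|data] = β/(α−1) = 16.7130/8.80 = 1.8992.

1.8992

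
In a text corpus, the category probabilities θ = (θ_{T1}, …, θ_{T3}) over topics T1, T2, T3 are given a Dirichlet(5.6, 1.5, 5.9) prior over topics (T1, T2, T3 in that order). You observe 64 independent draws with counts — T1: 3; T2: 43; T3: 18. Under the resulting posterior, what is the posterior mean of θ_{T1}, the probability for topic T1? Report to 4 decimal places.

0.1117

The Dirichlet prior is conjugate to the Multinomial likelihood: each posterior αⱼ = prior αⱼ + observed count nⱼ.
Posterior concentration: (8.6, 44.5, 23.9), total = 77.0.
E[θ_{T1}|data] = α_{T1}/Σα = 8.6/77.0 = 0.1117.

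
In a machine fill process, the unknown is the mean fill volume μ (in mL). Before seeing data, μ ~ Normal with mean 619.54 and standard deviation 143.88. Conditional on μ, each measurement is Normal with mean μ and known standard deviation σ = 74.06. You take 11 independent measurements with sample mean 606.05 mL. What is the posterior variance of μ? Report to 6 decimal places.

486.898106

For Normal data with known variance σ², a Normal(μ₀, σ₀²) prior on μ is conjugate. Posterior precision = 1/σ₀² + n/σ²; posterior mean is the precision-weighted average of μ₀ and x̄.
σ₀² = 143.88² = 20701.4544, σ² = 74.06² = 5484.8836; σ² + n·σ₀² = 5484.8836 + 11·20701.4544 = 233200.882.
Posterior precision = 1/σ₀² + n/σ² = 1/20701.4544 + 11/5484.8836 = (σ² + n·σ₀²)/(σ₀²σ²) = 233200.882/(20701.4544·5484.8836); posterior variance σₙ² = σ₀²σ²/(σ² + n·σ₀²) = 20701.4544·5484.8836/233200.882 = 486.898106.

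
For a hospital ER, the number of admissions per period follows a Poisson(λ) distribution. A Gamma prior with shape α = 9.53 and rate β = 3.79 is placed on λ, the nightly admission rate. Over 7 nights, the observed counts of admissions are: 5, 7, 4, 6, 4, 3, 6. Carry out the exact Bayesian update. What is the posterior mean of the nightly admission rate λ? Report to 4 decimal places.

With a Gamma(shape α, rate β) prior, the Poisson likelihood is conjugate: the posterior is Gamma(α + ΣXᵢ, β + n).
Sum of counts S = 35 over n = 7 nights.
Posterior: Gamma(α+S, β+n) = Gamma(9.53+35, 3.79+7) = Gamma(44.53, 10.79).
Posterior mean = α/β = 44.53/10.79 = 4.1270.

4.1270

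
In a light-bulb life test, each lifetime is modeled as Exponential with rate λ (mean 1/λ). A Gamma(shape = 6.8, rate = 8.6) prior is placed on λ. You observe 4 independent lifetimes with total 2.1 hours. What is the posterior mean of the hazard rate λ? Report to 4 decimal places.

1.0093

With a Gamma(shape α, rate β) prior on the exponential rate λ, the posterior after n observations with total T = Σxᵢ is Gamma(α+n, β+T).
Posterior: Gamma(6.8+4, 8.6+2.1) = Gamma(10.8, 10.7).
Posterior mean of λ = α/β = 10.8/10.7 = 1.0093.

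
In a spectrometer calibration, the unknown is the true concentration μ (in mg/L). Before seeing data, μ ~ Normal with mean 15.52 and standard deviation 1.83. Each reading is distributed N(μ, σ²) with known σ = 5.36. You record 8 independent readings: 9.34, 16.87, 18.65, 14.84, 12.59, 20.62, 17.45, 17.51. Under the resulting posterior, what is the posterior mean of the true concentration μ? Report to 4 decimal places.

For Normal data with known variance σ², a Normal(μ₀, σ₀²) prior on μ is conjugate. Posterior precision = 1/σ₀² + n/σ²; posterior mean is the precision-weighted average of μ₀ and x̄.
Σxᵢ = 9.34 + 16.87 + 18.65 + 14.84 + 12.59 + 20.62 + 17.45 + 17.51 = 127.87, so n·x̄ = 127.87.
σ₀² = 1.83² = 3.3489, σ² = 5.36² = 28.7296; σ² + n·σ₀² = 28.7296 + 8·3.3489 = 55.5208.
Posterior mean = (μ₀/σ₀² + n·x̄/σ²)/(1/σ₀² + n/σ²) = (σ²·μ₀ + σ₀²·n·x̄)/(σ² + n·σ₀²) = (28.7296·15.52 + 3.3489·127.87)/55.5208 = 874.107235/55.5208 = 15.7438.

15.7438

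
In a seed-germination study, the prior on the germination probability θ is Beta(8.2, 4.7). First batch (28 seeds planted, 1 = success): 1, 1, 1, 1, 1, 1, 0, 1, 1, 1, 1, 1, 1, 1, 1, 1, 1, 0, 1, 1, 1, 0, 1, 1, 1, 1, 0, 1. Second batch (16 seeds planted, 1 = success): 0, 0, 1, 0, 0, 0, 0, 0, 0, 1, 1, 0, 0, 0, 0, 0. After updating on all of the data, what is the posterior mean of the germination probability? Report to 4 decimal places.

The Beta prior is conjugate to a Binomial/Bernoulli likelihood; the update adds successes to α and failures to β.
After batch 1: Beta(8.2+24, 4.7+4) = Beta(32.2, 8.7).
After batch 2: Beta(32.2+3, 8.7+13) = Beta(35.2, 21.7).
Posterior mean = α/(α+β) = 35.2/56.9 = 0.6186.

0.6186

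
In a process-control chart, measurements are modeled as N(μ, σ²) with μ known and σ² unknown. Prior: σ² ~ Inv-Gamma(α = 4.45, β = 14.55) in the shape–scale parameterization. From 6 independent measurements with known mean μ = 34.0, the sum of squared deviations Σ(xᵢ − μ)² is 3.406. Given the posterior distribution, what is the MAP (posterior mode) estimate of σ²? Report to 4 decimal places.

With known mean μ and an Inverse-Gamma(α, β) prior on σ², the Normal likelihood is conjugate: posterior is Inv-Gamma(α + n/2, β + Σ(xᵢ−μ)²/2).
Posterior: Inv-Gamma(4.45 + 6/2, 14.55 + 3.406/2) = Inv-Gamma(7.45, 16.2530).
Mode = β/(α+1) = 16.2530/8.45 = 1.9234.

1.9234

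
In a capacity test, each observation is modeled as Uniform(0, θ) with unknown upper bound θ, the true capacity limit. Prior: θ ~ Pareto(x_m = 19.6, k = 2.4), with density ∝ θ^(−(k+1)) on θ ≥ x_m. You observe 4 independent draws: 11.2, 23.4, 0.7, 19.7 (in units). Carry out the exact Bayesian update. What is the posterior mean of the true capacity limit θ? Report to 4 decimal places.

A Pareto(scale x_m, shape k) prior on the upper bound θ of Uniform(0, θ) is conjugate: posterior is Pareto(max(x_m, max xᵢ), k + n).
Sample maximum = 23.4; prior scale x_m = 19.6 → posterior scale = max = 23.4.
Posterior shape = 2.4 + 4 = 6.4.
E[θ|data] = k·x_m/(k−1) = 6.4·23.4/5.4 = 27.7333.

27.7333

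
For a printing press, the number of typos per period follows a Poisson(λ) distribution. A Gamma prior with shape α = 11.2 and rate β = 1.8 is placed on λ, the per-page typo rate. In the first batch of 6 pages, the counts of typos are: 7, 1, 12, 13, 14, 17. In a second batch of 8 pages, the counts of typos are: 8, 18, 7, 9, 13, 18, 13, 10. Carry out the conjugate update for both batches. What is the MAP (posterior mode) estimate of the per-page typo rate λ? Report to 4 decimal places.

10.7722

With a Gamma(shape α, rate β) prior, the Poisson likelihood is conjugate: the posterior is Gamma(α + ΣXᵢ, β + n).
Batch 1: sum of counts S = 64 over n = 6 pages.
After batch 1: Gamma(α+S, β+n) = Gamma(11.2+64, 1.8+6) = Gamma(75.2, 7.8).
Batch 2: sum of counts S = 96 over n = 8 pages.
After batch 2: Gamma(α+S, β+n) = Gamma(75.2+96, 7.8+8) = Gamma(171.2, 15.8).
Mode of Gamma(α,β) for α≥1 is (α−1)/β = 170.2/15.8 = 10.7722.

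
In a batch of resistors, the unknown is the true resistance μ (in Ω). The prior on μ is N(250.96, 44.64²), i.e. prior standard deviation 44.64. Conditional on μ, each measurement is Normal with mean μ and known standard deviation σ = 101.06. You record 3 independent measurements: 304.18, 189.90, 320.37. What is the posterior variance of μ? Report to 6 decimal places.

1256.969985

For Normal data with known variance σ², a Normal(μ₀, σ₀²) prior on μ is conjugate. Posterior precision = 1/σ₀² + n/σ²; posterior mean is the precision-weighted average of μ₀ and x̄.
σ₀² = 44.64² = 1992.7296, σ² = 101.06² = 10213.1236; σ² + n·σ₀² = 10213.1236 + 3·1992.7296 = 16191.3124.
Posterior precision = 1/σ₀² + n/σ² = 1/1992.7296 + 3/10213.1236 = (σ² + n·σ₀²)/(σ₀²σ²) = 16191.3124/(1992.7296·10213.1236); posterior variance σₙ² = σ₀²σ²/(σ² + n·σ₀²) = 1992.7296·10213.1236/16191.3124 = 1256.969985.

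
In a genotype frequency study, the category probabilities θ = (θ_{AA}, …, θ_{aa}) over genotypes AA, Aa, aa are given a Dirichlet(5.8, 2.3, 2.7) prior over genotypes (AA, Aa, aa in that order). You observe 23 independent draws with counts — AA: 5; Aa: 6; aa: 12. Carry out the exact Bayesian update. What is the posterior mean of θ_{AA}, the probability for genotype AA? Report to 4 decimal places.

The Dirichlet prior is conjugate to the Multinomial likelihood: each posterior αⱼ = prior αⱼ + observed count nⱼ.
Posterior concentration: (10.8, 8.3, 14.7), total = 33.8.
E[θ_{AA}|data] = α_{AA}/Σα = 10.8/33.8 = 0.3195.

0.3195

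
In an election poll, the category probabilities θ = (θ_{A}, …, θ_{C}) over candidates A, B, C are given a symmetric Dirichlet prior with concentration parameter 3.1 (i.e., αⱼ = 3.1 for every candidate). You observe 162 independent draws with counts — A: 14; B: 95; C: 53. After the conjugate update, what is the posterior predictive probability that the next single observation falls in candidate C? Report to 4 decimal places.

The Dirichlet prior is conjugate to the Multinomial likelihood: each posterior αⱼ = prior αⱼ + observed count nⱼ.
Posterior concentration: (17.1, 98.1, 56.1), total = 171.3.
P(next = C | data) = α_{C}/Σα = 0.3275.

0.3275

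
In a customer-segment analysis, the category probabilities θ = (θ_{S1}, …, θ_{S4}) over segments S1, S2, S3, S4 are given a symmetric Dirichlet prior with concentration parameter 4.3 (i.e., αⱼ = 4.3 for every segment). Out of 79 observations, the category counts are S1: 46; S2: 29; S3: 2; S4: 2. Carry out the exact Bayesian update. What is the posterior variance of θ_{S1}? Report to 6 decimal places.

0.002567

The Dirichlet prior is conjugate to the Multinomial likelihood: each posterior αⱼ = prior αⱼ + observed count nⱼ.
Posterior concentration: (50.3, 33.3, 6.3, 6.3), total = 96.2.
Var[θ_j] = α_j(Σα−α_j)/((Σα)²(Σα+1)) = 50.3·45.9/(96.2²·97.2) = 0.002567.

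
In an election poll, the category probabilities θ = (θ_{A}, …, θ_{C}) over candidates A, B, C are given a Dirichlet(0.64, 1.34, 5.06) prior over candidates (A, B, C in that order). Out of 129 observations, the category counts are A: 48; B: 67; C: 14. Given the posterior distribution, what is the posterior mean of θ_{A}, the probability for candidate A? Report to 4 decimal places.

0.3575

The Dirichlet prior is conjugate to the Multinomial likelihood: each posterior αⱼ = prior αⱼ + observed count nⱼ.
Posterior concentration: (48.64, 68.34, 19.06), total = 136.04.
E[θ_{A}|data] = α_{A}/Σα = 48.64/136.04 = 0.3575.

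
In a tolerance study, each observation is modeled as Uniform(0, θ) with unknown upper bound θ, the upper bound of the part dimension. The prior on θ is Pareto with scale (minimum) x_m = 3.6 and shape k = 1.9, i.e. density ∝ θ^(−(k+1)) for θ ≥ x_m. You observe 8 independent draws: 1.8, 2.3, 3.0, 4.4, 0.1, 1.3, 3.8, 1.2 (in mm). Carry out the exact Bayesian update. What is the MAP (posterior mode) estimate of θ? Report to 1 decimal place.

4.4

A Pareto(scale x_m, shape k) prior on the upper bound θ of Uniform(0, θ) is conjugate: posterior is Pareto(max(x_m, max xᵢ), k + n).
Sample maximum = 4.4; prior scale x_m = 3.6 → posterior scale = max = 4.4.
Posterior shape = 1.9 + 8 = 9.9.
The Pareto density is decreasing on [x_m, ∞), so the mode is x_m = 4.4.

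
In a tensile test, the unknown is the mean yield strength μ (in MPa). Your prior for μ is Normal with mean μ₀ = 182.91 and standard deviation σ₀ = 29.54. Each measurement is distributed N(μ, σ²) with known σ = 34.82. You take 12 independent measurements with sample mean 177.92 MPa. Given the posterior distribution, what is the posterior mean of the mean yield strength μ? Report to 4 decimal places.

For Normal data with known variance σ², a Normal(μ₀, σ₀²) prior on μ is conjugate. Posterior precision = 1/σ₀² + n/σ²; posterior mean is the precision-weighted average of μ₀ and x̄.
n·x̄ = 12·177.92 = 2135.04.
σ₀² = 29.54² = 872.6116, σ² = 34.82² = 1212.4324; σ² + n·σ₀² = 1212.4324 + 12·872.6116 = 11683.7716.
Posterior mean = (μ₀/σ₀² + n·x̄/σ²)/(1/σ₀² + n/σ²) = (σ²·μ₀ + σ₀²·n·x̄)/(σ² + n·σ₀²) = (1212.4324·182.91 + 872.6116·2135.04)/11683.7716 = 2084826.680748/11683.7716 = 178.4378.

178.4378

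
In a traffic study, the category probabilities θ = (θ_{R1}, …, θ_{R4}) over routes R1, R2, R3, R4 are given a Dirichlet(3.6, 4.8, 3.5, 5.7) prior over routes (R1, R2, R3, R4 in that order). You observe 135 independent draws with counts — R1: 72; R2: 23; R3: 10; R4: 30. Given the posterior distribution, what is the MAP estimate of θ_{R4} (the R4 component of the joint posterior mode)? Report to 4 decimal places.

The Dirichlet prior is conjugate to the Multinomial likelihood: each posterior αⱼ = prior αⱼ + observed count nⱼ.
Posterior concentration: (75.6, 27.8, 13.5, 35.7), total = 152.6.
Joint mode component: (α_{R4}−1)/(Σα−K) = 34.7/148.6 = 0.2335.

0.2335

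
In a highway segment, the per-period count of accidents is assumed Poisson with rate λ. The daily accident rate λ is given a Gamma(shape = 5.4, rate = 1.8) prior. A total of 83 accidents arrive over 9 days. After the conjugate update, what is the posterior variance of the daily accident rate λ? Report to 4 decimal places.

0.7579

With a Gamma(shape α, rate β) prior, the Poisson likelihood is conjugate: the posterior is Gamma(α + ΣXᵢ, β + n).
Posterior: Gamma(α+S, β+n) = Gamma(5.4+83, 1.8+9) = Gamma(88.4, 10.8).
Var = α/β² = 88.4/10.8² = 0.7579.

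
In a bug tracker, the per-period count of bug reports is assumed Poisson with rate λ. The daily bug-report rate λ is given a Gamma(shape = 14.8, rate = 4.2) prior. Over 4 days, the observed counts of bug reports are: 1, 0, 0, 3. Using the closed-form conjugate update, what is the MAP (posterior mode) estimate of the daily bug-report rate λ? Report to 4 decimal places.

2.1707

With a Gamma(shape α, rate β) prior, the Poisson likelihood is conjugate: the posterior is Gamma(α + ΣXᵢ, β + n).
Sum of counts S = 4 over n = 4 days.
Posterior: Gamma(α+S, β+n) = Gamma(14.8+4, 4.2+4) = Gamma(18.8, 8.2).
Mode of Gamma(α,β) for α≥1 is (α−1)/β = 17.8/8.2 = 2.1707.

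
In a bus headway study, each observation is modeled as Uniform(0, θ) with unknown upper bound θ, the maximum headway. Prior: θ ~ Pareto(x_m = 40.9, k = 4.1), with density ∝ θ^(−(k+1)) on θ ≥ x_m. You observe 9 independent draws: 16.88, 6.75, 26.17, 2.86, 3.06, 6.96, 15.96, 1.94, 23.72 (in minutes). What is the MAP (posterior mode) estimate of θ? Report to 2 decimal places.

A Pareto(scale x_m, shape k) prior on the upper bound θ of Uniform(0, θ) is conjugate: posterior is Pareto(max(x_m, max xᵢ), k + n).
Sample maximum = 26.17; prior scale x_m = 40.9 → posterior scale = max = 40.90.
Posterior shape = 4.1 + 9 = 13.1.
The Pareto density is decreasing on [x_m, ∞), so the mode is x_m = 40.90.

40.90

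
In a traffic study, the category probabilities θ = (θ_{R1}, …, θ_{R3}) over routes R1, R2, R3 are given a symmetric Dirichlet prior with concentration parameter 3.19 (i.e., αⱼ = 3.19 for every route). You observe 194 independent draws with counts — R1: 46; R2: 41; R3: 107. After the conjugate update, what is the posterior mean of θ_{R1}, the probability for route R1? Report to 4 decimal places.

The Dirichlet prior is conjugate to the Multinomial likelihood: each posterior αⱼ = prior αⱼ + observed count nⱼ.
Posterior concentration: (49.19, 44.19, 110.19), total = 203.57.
E[θ_{R1}|data] = α_{R1}/Σα = 49.19/203.57 = 0.2416.

0.2416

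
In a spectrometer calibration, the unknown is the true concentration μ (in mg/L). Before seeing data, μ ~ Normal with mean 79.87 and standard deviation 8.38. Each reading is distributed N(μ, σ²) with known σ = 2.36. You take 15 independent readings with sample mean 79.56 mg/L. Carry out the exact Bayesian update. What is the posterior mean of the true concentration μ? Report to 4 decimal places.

79.5616

For Normal data with known variance σ², a Normal(μ₀, σ₀²) prior on μ is conjugate. Posterior precision = 1/σ₀² + n/σ²; posterior mean is the precision-weighted average of μ₀ and x̄.
n·x̄ = 15·79.56 = 1193.4.
σ₀² = 8.38² = 70.2244, σ² = 2.36² = 5.5696; σ² + n·σ₀² = 5.5696 + 15·70.2244 = 1058.9356.
Posterior mean = (μ₀/σ₀² + n·x̄/σ²)/(1/σ₀² + n/σ²) = (σ²·μ₀ + σ₀²·n·x̄)/(σ² + n·σ₀²) = (5.5696·79.87 + 70.2244·1193.4)/1058.9356 = 84250.642912/1058.9356 = 79.5616.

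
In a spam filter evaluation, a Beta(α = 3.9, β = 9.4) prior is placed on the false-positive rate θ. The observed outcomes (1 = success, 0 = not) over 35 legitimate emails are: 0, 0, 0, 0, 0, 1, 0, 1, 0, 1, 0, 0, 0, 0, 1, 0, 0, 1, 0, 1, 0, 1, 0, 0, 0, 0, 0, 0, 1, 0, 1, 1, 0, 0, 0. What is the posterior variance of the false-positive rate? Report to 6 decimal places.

0.004157

The Beta prior is conjugate to a Binomial/Bernoulli likelihood; the update adds successes to α and failures to β.
Posterior: Beta(α+k, β+n−k) = Beta(3.9+10, 9.4+25) = Beta(13.9, 34.4).
Var = αβ/((α+β)²(α+β+1)) = 13.9·34.4/(48.3²·49.3) = 0.004157.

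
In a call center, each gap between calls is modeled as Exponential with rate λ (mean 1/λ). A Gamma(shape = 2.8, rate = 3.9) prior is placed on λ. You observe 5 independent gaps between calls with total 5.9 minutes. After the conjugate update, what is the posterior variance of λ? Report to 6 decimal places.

With a Gamma(shape α, rate β) prior on the exponential rate λ, the posterior after n observations with total T = Σxᵢ is Gamma(α+n, β+T).
Posterior: Gamma(2.8+5, 3.9+5.9) = Gamma(7.8, 9.8).
Var = α/β² = 0.081216.

0.081216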